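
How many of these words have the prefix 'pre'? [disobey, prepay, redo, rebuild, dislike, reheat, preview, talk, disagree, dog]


Checking each word for prefix 'pre':
  'disobey' -> no (count: 0)
  'prepay' -> YES, starts with 'pre' (count: 1)
  'redo' -> no (count: 1)
  'rebuild' -> no (count: 1)
  'dislike' -> no (count: 1)
  'reheat' -> no (count: 1)
  'preview' -> YES, starts with 'pre' (count: 2)
  'talk' -> no (count: 2)
  'disagree' -> no (count: 2)
  'dog' -> no (count: 2)
Total with prefix 'pre': 2

2


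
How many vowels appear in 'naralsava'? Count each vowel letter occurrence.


Scanning each character of 'naralsava':
  Position 1: 'n' -> consonant (running count: 0)
  Position 2: 'a' -> vowel (running count: 1)
  Position 3: 'r' -> consonant (running count: 1)
  Position 4: 'a' -> vowel (running count: 2)
  Position 5: 'l' -> consonant (running count: 2)
  Position 6: 's' -> consonant (running count: 2)
  Position 7: 'a' -> vowel (running count: 3)
  Position 8: 'v' -> consonant (running count: 3)
  Position 9: 'a' -> vowel (running count: 4)
Total vowels: 4

4


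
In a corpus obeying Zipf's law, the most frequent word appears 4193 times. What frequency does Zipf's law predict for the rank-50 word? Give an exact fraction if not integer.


Zipf's law: freq(rank) = f1 / rank
f1 = 4193, rank = 50
freq = 4193 / 50
GCD(4193, 50) = 1
Simplified: 4193/50

4193/50


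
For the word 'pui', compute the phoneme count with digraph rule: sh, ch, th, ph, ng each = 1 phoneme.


Parsing 'pui' greedily, digraphs first:
  'p' -> consonant phoneme (phonemes so far: 1)
  'u' -> vowel phoneme (phonemes so far: 2)
  'i' -> vowel phoneme (phonemes so far: 3)
Total phonemes: 3

3


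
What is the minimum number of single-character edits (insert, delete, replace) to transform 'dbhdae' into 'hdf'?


Building DP table for s1='dbhdae' (len 6) and s2='hdf' (len 3):
       h  d  f
    0  1  2  3
  d 1  1  1  2
  b 2  2  2  2
  h 3  2  3  3
  d 4  3  2  3
  a 5  4  3  3
  e 6  5  4  4
Edit distance = dp[6][3] = 4

4


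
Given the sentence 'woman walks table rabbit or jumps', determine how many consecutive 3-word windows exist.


Word trigrams from [6] words:
  Trigram 1: (woman walks table)
  Trigram 2: (walks table rabbit)
  Trigram 3: (table rabbit or)
  Trigram 4: (rabbit or jumps)
Total word trigrams: 6 - 2 = 4

4


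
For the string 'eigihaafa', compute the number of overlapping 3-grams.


String 'eigihaafa' has length L = 9.
Number of overlapping n-grams = L - n + 1
Substituting: 9 - 3 + 1 = 7

7


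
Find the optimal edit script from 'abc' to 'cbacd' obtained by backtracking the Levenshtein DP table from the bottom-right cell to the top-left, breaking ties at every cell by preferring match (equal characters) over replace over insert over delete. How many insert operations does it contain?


Edit distance = 3. Backtracking from cell (3, 5) with preference match > replace > insert > delete,
then listing the resulting alignment 'abc' -> 'cbacd' left to right:
  Step 1: replace a->c
  Step 2: keep 'b'
  Step 3: insert 'a' [insertion #1]
  Step 4: keep 'c'
  Step 5: insert 'd' [insertion #2]
Total insertions: 2

2


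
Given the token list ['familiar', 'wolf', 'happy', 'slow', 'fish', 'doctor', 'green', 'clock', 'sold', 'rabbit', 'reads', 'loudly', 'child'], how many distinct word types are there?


Listing all tokens and tracking unique types:
  Token 1: 'familiar' -> NEW (unique so far: 1)
  Token 2: 'wolf' -> NEW (unique so far: 2)
  Token 3: 'happy' -> NEW (unique so far: 3)
  Token 4: 'slow' -> NEW (unique so far: 4)
  Token 5: 'fish' -> NEW (unique so far: 5)
  Token 6: 'doctor' -> NEW (unique so far: 6)
  Token 7: 'green' -> NEW (unique so far: 7)
  Token 8: 'clock' -> NEW (unique so far: 8)
  Token 9: 'sold' -> NEW (unique so far: 9)
  Token 10: 'rabbit' -> NEW (unique so far: 10)
  Token 11: 'reads' -> NEW (unique so far: 11)
  Token 12: 'loudly' -> NEW (unique so far: 12)
  Token 13: 'child' -> NEW (unique so far: 13)
Unique types: ('child', 'clock', 'doctor', 'familiar', 'fish', 'green', 'happy', 'loudly', 'rabbit', 'reads', 'slow', 'sold', 'wolf')
Vocabulary size: 13

13


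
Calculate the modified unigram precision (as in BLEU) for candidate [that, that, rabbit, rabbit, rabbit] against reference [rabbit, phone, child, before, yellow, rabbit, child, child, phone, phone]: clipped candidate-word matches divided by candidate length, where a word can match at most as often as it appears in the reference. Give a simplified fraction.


Reference word counts: {'before': 1, 'child': 3, 'phone': 3, 'rabbit': 2, 'yellow': 1}
Checking each candidate word (with clipping):
  'that' -> not in reference -> no match (matches: 0)
  'that' -> not in reference -> no match (matches: 0)
  'rabbit' -> in reference (ref count 2, used 1/2) -> match (matches: 1)
  'rabbit' -> in reference (ref count 2, used 2/2) -> match (matches: 2)
  'rabbit' -> ref count 2 already used up (2/2) -> clipped, no match (matches: 2)
Clipped matches: 2, Candidate length: 5
Precision = 2/5

2/5


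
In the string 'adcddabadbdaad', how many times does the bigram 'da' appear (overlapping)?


Scanning 'adcddabadbdaad' for bigram 'da':
  Position 0: 'ad' -> no
  Position 1: 'dc' -> no
  Position 2: 'cd' -> no
  Position 3: 'dd' -> no
  Position 4: 'da' -> MATCH
  Position 5: 'ab' -> no
  Position 6: 'ba' -> no
  Position 7: 'ad' -> no
  Position 8: 'db' -> no
  Position 9: 'bd' -> no
  Position 10: 'da' -> MATCH
  Position 11: 'aa' -> no
  Position 12: 'ad' -> no
Total matches: 2

2


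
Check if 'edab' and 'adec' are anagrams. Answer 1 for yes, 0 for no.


Sort characters of 'edab': 'abde'
Sort characters of 'adec': 'acde'
Sorted forms differ -> they are NOT anagrams
Result: 0

0


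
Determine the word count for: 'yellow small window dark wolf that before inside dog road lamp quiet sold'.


Counting words by splitting on spaces:
  Word 1: 'yellow'
  Word 2: 'small'
  Word 3: 'window'
  Word 4: 'dark'
  Word 5: 'wolf'
  Word 6: 'that'
  Word 7: 'before'
  Word 8: 'inside'
  Word 9: 'dog'
  Word 10: 'road'
  Word 11: 'lamp'
  Word 12: 'quiet'
  Word 13: 'sold'
Total words: 13

13


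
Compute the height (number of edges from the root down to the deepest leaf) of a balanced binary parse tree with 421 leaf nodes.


In a balanced binary tree with n leaves the deepest leaf is ceil(log2(n)) edges below the root.
log2(421) = 8.7177
ceil(8.7177) = 9
height (edges) = 9

9


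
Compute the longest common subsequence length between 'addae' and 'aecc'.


DP table for LCS of 'addae' and 'aecc':
       a  e  c  c
    0  0  0  0  0
  a 0  1  1  1  1
  d 0  1  1  1  1
  d 0  1  1  1  1
  a 0  1  1  1  1
  e 0  1  2  2  2
LCS: 'ae'
LCS length = 2

2


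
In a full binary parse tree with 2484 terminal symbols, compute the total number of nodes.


Leaf nodes (terminals): 2484
Internal nodes = n - 1 = 2484 - 1 = 2483
Total = leaves + internal = 2484 + 2483 = 4967

4967


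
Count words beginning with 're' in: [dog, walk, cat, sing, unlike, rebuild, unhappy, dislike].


Checking each word for prefix 're':
  'dog' -> no (count: 0)
  'walk' -> no (count: 0)
  'cat' -> no (count: 0)
  'sing' -> no (count: 0)
  'unlike' -> no (count: 0)
  'rebuild' -> YES, starts with 're' (count: 1)
  'unhappy' -> no (count: 1)
  'dislike' -> no (count: 1)
Total with prefix 're': 1

1


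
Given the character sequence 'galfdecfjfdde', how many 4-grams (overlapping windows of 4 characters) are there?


String 'galfdecfjfdde' has length L = 13.
Number of overlapping n-grams = L - n + 1
Substituting: 13 - 4 + 1 = 10

10


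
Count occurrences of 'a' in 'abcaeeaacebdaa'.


Scanning 'abcaeeaacebdaa' for 'a':
  Position 0: 'a' -> MATCH (count: 1)
  Position 3: 'a' -> MATCH (count: 2)
  Position 6: 'a' -> MATCH (count: 3)
  Position 7: 'a' -> MATCH (count: 4)
  Position 12: 'a' -> MATCH (count: 5)
  Position 13: 'a' -> MATCH (count: 6)
Total occurrences of 'a': 6

6


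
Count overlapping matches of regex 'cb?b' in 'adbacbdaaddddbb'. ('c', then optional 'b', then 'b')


Pattern: cb?b means 'c', then optional 'b', then 'b'.
Scanning 'adbacbdaaddddbb' position-by-position:
  Pos 0: window 'adb' -> no
  Pos 1: window 'dba' -> no
  Pos 2: window 'bac' -> no
  Pos 3: window 'acb' -> no
  Pos 4: window 'cbd' -> MATCH
  Pos 5: window 'bda' -> no
  Pos 6: window 'daa' -> no
  Pos 7: window 'aad' -> no
  Pos 8: window 'add' -> no
  Pos 9: window 'ddd' -> no
  Pos 10: window 'ddd' -> no
  Pos 11: window 'ddb' -> no
  Pos 12: window 'dbb' -> no
  Pos 13: window 'bb' -> no
  Pos 14: window 'b' -> no
Total matches: 1

1


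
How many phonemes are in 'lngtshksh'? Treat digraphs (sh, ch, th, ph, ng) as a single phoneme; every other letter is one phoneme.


Parsing 'lngtshksh' greedily, digraphs first:
  'l' -> consonant phoneme (phonemes so far: 1)
  'ng' -> digraph (1 consonant phoneme) (phonemes so far: 2)
  't' -> consonant phoneme (phonemes so far: 3)
  'sh' -> digraph (1 consonant phoneme) (phonemes so far: 4)
  'k' -> consonant phoneme (phonemes so far: 5)
  'sh' -> digraph (1 consonant phoneme) (phonemes so far: 6)
Total phonemes: 6

6


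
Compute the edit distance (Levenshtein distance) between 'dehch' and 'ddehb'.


Building DP table for s1='dehch' (len 5) and s2='ddehb' (len 5):
       d  d  e  h  b
    0  1  2  3  4  5
  d 1  0  1  2  3  4
  e 2  1  1  1  2  3
  h 3  2  2  2  1  2
  c 4  3  3  3  2  2
  h 5  4  4  4  3  3
Edit distance = dp[5][5] = 3

3


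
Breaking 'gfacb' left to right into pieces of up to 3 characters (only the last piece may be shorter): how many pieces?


'gfacb' has 5 characters.
Chunking with max size 3:
  Chunk 1: 'gfa' (positions 0-2)
  Chunk 2: 'cb' (positions 3-4)
Total chunks: ceil(5 / 3) = 2

2


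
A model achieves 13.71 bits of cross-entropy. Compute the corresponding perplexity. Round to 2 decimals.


Perplexity formula: PP = 2^H
H = 13.71
PP = 2^13.71
Decompose: 2^13.71 = 2^13 * 2^0.71
2^13 = 8192, 2^0.71 ~ 1.6358041
PP ~ 8192 * 1.6358041 = 13400.5071872
Rounded to 2 decimals: 13400.51

13400.51


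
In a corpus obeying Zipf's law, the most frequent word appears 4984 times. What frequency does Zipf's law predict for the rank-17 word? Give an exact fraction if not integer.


Zipf's law: freq(rank) = f1 / rank
f1 = 4984, rank = 17
freq = 4984 / 17
GCD(4984, 17) = 1
Simplified: 4984/17

4984/17


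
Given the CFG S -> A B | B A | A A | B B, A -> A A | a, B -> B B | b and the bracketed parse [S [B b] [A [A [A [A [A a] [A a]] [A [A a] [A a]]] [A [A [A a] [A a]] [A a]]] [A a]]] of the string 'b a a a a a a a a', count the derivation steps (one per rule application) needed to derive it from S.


Every bracketed nonterminal node [X ...] in the tree is produced by exactly one rule application.
Reading the tree off as a leftmost derivation:
  Step 1: S  =>  B A   (applied S -> B A)
  Step 2: B A  =>  b A   (applied B -> b)
  Step 3: b A  =>  b A A   (applied A -> A A)
  Step 4: b A A  =>  b A A A   (applied A -> A A)
  Step 5: b A A A  =>  b A A A A   (applied A -> A A)
  Step 6: b A A A A  =>  b A A A A A   (applied A -> A A)
  Step 7: b A A A A A  =>  b a A A A A   (applied A -> a)
  Step 8: b a A A A A  =>  b a a A A A   (applied A -> a)
  Step 9: b a a A A A  =>  b a a A A A A   (applied A -> A A)
  Step 10: b a a A A A A  =>  b a a a A A A   (applied A -> a)
  Step 11: b a a a A A A  =>  b a a a a A A   (applied A -> a)
  Step 12: b a a a a A A  =>  b a a a a A A A   (applied A -> A A)
  Step 13: b a a a a A A A  =>  b a a a a A A A A   (applied A -> A A)
  Step 14: b a a a a A A A A  =>  b a a a a a A A A   (applied A -> a)
  Step 15: b a a a a a A A A  =>  b a a a a a a A A   (applied A -> a)
  Step 16: b a a a a a a A A  =>  b a a a a a a a A   (applied A -> a)
  Step 17: b a a a a a a a A  =>  b a a a a a a a a   (applied A -> a)
Final yield: b a a a a a a a a
Total rewrite steps: 17

17


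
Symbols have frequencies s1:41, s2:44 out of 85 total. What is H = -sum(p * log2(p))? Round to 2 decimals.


Computing entropy H = -sum(p_i * log2(p_i)):
  s1: p = 41/85 = 0.4824, -p*log2(p) = 0.5074
  s2: p = 44/85 = 0.5176, -p*log2(p) = 0.4917
H = sum of terms = 0.9991
Rounded to 2 decimals: 1.00

1.00


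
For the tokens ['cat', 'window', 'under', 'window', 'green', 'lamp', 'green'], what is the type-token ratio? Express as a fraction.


Tokens: 7
Unique types: ('cat', 'green', 'lamp', 'under', 'window') = 5
TTR = 5/7
Already in lowest terms.

5/7


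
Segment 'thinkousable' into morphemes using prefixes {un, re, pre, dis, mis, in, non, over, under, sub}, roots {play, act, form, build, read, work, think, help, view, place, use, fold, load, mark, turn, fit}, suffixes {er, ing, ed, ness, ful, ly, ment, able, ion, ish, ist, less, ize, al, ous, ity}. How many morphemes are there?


Segmenting 'thinkousable' against the inventory:
  'think' -> root (morpheme 1)
  'ous' -> suffix (morpheme 2)
  'able' -> suffix (morpheme 3)
Total morphemes: 3

3


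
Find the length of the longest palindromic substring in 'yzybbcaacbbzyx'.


Scanning 'yzybbcaacbbzyx' for palindromic substrings.
Substring at positions 3-10: 'bbcaacbb'.
Check: reverse('bbcaacbb') = 'bbcaacbb' -> palindrome confirmed.
Neighbouring characters ('y' / 'z') break symmetry, so it cannot extend further.
No longer palindromic substring exists; longest length = 8

8


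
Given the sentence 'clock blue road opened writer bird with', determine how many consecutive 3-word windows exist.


Word trigrams from [7] words:
  Trigram 1: (clock blue road)
  Trigram 2: (blue road opened)
  Trigram 3: (road opened writer)
  Trigram 4: (opened writer bird)
  Trigram 5: (writer bird with)
Total word trigrams: 7 - 2 = 5

5


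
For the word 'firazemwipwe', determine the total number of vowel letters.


Scanning each character of 'firazemwipwe':
  Position 1: 'f' -> consonant (running count: 0)
  Position 2: 'i' -> vowel (running count: 1)
  Position 3: 'r' -> consonant (running count: 1)
  Position 4: 'a' -> vowel (running count: 2)
  Position 5: 'z' -> consonant (running count: 2)
  Position 6: 'e' -> vowel (running count: 3)
  Position 7: 'm' -> consonant (running count: 3)
  Position 8: 'w' -> consonant (running count: 3)
  Position 9: 'i' -> vowel (running count: 4)
  Position 10: 'p' -> consonant (running count: 4)
  Position 11: 'w' -> consonant (running count: 4)
  Position 12: 'e' -> vowel (running count: 5)
Total vowels: 5

5


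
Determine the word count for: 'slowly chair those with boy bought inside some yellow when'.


Counting words by splitting on spaces:
  Word 1: 'slowly'
  Word 2: 'chair'
  Word 3: 'those'
  Word 4: 'with'
  Word 5: 'boy'
  Word 6: 'bought'
  Word 7: 'inside'
  Word 8: 'some'
  Word 9: 'yellow'
  Word 10: 'when'
Total words: 10

10


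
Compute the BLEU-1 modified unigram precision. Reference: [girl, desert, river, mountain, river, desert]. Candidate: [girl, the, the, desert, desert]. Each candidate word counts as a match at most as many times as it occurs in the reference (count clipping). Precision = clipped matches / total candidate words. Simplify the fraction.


Reference word counts: {'desert': 2, 'girl': 1, 'mountain': 1, 'river': 2}
Checking each candidate word (with clipping):
  'girl' -> in reference (ref count 1, used 1/1) -> match (matches: 1)
  'the' -> not in reference -> no match (matches: 1)
  'the' -> not in reference -> no match (matches: 1)
  'desert' -> in reference (ref count 2, used 1/2) -> match (matches: 2)
  'desert' -> in reference (ref count 2, used 2/2) -> match (matches: 3)
Clipped matches: 3, Candidate length: 5
Precision = 3/5

3/5


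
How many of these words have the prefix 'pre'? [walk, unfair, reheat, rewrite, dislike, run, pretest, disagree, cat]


Checking each word for prefix 'pre':
  'walk' -> no (count: 0)
  'unfair' -> no (count: 0)
  'reheat' -> no (count: 0)
  'rewrite' -> no (count: 0)
  'dislike' -> no (count: 0)
  'run' -> no (count: 0)
  'pretest' -> YES, starts with 'pre' (count: 1)
  'disagree' -> no (count: 1)
  'cat' -> no (count: 1)
Total with prefix 'pre': 1

1


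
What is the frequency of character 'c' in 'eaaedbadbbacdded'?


Scanning 'eaaedbadbbacdded' for 'c':
  Position 11: 'c' -> MATCH (count: 1)
Total occurrences of 'c': 1

1


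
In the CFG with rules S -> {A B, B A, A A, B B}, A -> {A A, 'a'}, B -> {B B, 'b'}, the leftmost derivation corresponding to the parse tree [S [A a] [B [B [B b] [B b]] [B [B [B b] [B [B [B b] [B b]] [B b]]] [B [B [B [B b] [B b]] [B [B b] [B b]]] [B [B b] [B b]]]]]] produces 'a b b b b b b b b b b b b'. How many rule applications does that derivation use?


Every bracketed nonterminal node [X ...] in the tree is produced by exactly one rule application.
Reading the tree off as a leftmost derivation:
  Step 1: S  =>  A B   (applied S -> A B)
  Step 2: A B  =>  a B   (applied A -> a)
  Step 3: a B  =>  a B B   (applied B -> B B)
  Step 4: a B B  =>  a B B B   (applied B -> B B)
  Step 5: a B B B  =>  a b B B   (applied B -> b)
  Step 6: a b B B  =>  a b b B   (applied B -> b)
  Step 7: a b b B  =>  a b b B B   (applied B -> B B)
  Step 8: a b b B B  =>  a b b B B B   (applied B -> B B)
  Step 9: a b b B B B  =>  a b b b B B   (applied B -> b)
  Step 10: a b b b B B  =>  a b b b B B B   (applied B -> B B)
  Step 11: a b b b B B B  =>  a b b b B B B B   (applied B -> B B)
  Step 12: a b b b B B B B  =>  a b b b b B B B   (applied B -> b)
  Step 13: a b b b b B B B  =>  a b b b b b B B   (applied B -> b)
  Step 14: a b b b b b B B  =>  a b b b b b b B   (applied B -> b)
  Step 15: a b b b b b b B  =>  a b b b b b b B B   (applied B -> B B)
  Step 16: a b b b b b b B B  =>  a b b b b b b B B B   (applied B -> B B)
  Step 17: a b b b b b b B B B  =>  a b b b b b b B B B B   (applied B -> B B)
  Step 18: a b b b b b b B B B B  =>  a b b b b b b b B B B   (applied B -> b)
  Step 19: a b b b b b b b B B B  =>  a b b b b b b b b B B   (applied B -> b)
  Step 20: a b b b b b b b b B B  =>  a b b b b b b b b B B B   (applied B -> B B)
  Step 21: a b b b b b b b b B B B  =>  a b b b b b b b b b B B   (applied B -> b)
  Step 22: a b b b b b b b b b B B  =>  a b b b b b b b b b b B   (applied B -> b)
  Step 23: a b b b b b b b b b b B  =>  a b b b b b b b b b b B B   (applied B -> B B)
  Step 24: a b b b b b b b b b b B B  =>  a b b b b b b b b b b b B   (applied B -> b)
  Step 25: a b b b b b b b b b b b B  =>  a b b b b b b b b b b b b   (applied B -> b)
Final yield: a b b b b b b b b b b b b
Total rewrite steps: 25

25


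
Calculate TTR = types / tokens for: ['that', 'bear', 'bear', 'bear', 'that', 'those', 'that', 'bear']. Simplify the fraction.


Tokens: 8
Unique types: ('bear', 'that', 'those') = 3
TTR = 3/8
Already in lowest terms.

3/8


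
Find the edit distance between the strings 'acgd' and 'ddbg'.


Building DP table for s1='acgd' (len 4) and s2='ddbg' (len 4):
       d  d  b  g
    0  1  2  3  4
  a 1  1  2  3  4
  c 2  2  2  3  4
  g 3  3  3  3  3
  d 4  3  3  4  4
Edit distance = dp[4][4] = 4

4


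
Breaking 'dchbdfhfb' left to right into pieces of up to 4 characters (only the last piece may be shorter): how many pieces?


'dchbdfhfb' has 9 characters.
Chunking with max size 4:
  Chunk 1: 'dchb' (positions 0-3)
  Chunk 2: 'dfhf' (positions 4-7)
  Chunk 3: 'b' (positions 8-8)
Total chunks: ceil(9 / 4) = 3

3


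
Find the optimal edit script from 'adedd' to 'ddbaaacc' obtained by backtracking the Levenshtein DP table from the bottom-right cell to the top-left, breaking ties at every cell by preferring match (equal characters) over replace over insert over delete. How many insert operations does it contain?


Edit distance = 7. Backtracking from cell (5, 8) with preference match > replace > insert > delete,
then listing the resulting alignment 'adedd' -> 'ddbaaacc' left to right:
  Step 1: insert 'd' [insertion #1]
  Step 2: insert 'd' [insertion #2]
  Step 3: insert 'b' [insertion #3]
  Step 4: keep 'a'
  Step 5: replace d->a
  Step 6: replace e->a
  Step 7: replace d->c
  Step 8: replace d->c
Total insertions: 3

3


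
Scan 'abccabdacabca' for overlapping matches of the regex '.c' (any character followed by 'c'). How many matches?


Pattern: .c means any character followed by 'c'.
Scanning 'abccabdacabca' position-by-position:
  Pos 0: window 'ab' -> no
  Pos 1: window 'bc' -> MATCH
  Pos 2: window 'cc' -> MATCH
  Pos 3: window 'ca' -> no
  Pos 4: window 'ab' -> no
  Pos 5: window 'bd' -> no
  Pos 6: window 'da' -> no
  Pos 7: window 'ac' -> MATCH
  Pos 8: window 'ca' -> no
  Pos 9: window 'ab' -> no
  Pos 10: window 'bc' -> MATCH
  Pos 11: window 'ca' -> no
  Pos 12: window 'a' -> no
Total matches: 4

4


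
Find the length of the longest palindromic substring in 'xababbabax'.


Scanning 'xababbabax' for palindromic substrings.
Substring at positions 0-9: 'xababbabax'.
Check: reverse('xababbabax') = 'xababbabax' -> palindrome confirmed.
No longer palindromic substring exists; longest length = 10

10


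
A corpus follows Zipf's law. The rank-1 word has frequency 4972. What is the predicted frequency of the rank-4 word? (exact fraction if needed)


Zipf's law: freq(rank) = f1 / rank
f1 = 4972, rank = 4
freq = 4972 / 4
= 1243

1243


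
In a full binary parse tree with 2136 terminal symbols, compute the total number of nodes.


Leaf nodes (terminals): 2136
Internal nodes = n - 1 = 2136 - 1 = 2135
Total = leaves + internal = 2136 + 2135 = 4271

4271


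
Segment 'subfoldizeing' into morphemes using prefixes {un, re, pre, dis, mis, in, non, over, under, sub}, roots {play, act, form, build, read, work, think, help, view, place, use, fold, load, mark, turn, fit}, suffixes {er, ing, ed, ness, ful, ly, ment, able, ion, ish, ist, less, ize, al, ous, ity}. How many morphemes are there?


Segmenting 'subfoldizeing' against the inventory:
  'sub' -> prefix (morpheme 1)
  'fold' -> root (morpheme 2)
  'ize' -> suffix (morpheme 3)
  'ing' -> suffix (morpheme 4)
Total morphemes: 4

4


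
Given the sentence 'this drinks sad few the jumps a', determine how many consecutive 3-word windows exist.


Word trigrams from [7] words:
  Trigram 1: (this drinks sad)
  Trigram 2: (drinks sad few)
  Trigram 3: (sad few the)
  Trigram 4: (few the jumps)
  Trigram 5: (the jumps a)
Total word trigrams: 7 - 2 = 5

5


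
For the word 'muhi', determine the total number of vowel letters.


Scanning each character of 'muhi':
  Position 1: 'm' -> consonant (running count: 0)
  Position 2: 'u' -> vowel (running count: 1)
  Position 3: 'h' -> consonant (running count: 1)
  Position 4: 'i' -> vowel (running count: 2)
Total vowels: 2

2


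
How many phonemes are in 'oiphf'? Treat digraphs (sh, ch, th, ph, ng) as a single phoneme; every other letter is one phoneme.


Parsing 'oiphf' greedily, digraphs first:
  'o' -> vowel phoneme (phonemes so far: 1)
  'i' -> vowel phoneme (phonemes so far: 2)
  'ph' -> digraph (1 consonant phoneme) (phonemes so far: 3)
  'f' -> consonant phoneme (phonemes so far: 4)
Total phonemes: 4

4


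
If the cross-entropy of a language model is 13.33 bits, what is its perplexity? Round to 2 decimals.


Perplexity formula: PP = 2^H
H = 13.33
PP = 2^13.33
Decompose: 2^13.33 = 2^13 * 2^0.33
2^13 = 8192, 2^0.33 ~ 1.2570134
PP ~ 8192 * 1.2570134 = 10297.4537728
Rounded to 2 decimals: 10297.45

10297.45


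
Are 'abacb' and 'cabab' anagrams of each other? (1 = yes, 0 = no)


Sort characters of 'abacb': 'aabbc'
Sort characters of 'cabab': 'aabbc'
Sorted forms match -> they ARE anagrams
Result: 1

1


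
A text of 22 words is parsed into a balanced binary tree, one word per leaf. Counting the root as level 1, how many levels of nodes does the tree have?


In a balanced binary tree with n leaves the deepest leaf is ceil(log2(n)) edges below the root,
so counting node levels inclusive of root and leaves gives ceil(log2(n)) + 1 levels.
log2(22) = 4.4594
ceil(4.4594) = 5
levels = 5 + 1 = 6

6


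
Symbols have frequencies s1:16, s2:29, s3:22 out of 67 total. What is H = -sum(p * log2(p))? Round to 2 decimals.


Computing entropy H = -sum(p_i * log2(p_i)):
  s1: p = 16/67 = 0.2388, -p*log2(p) = 0.4934
  s2: p = 29/67 = 0.4328, -p*log2(p) = 0.5229
  s3: p = 22/67 = 0.3284, -p*log2(p) = 0.5276
H = sum of terms = 1.5439
Rounded to 2 decimals: 1.54

1.54


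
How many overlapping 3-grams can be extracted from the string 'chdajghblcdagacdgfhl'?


String 'chdajghblcdagacdgfhl' has length L = 20.
Number of overlapping n-grams = L - n + 1
Substituting: 20 - 3 + 1 = 18

18


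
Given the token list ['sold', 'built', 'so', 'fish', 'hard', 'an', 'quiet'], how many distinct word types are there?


Listing all tokens and tracking unique types:
  Token 1: 'sold' -> NEW (unique so far: 1)
  Token 2: 'built' -> NEW (unique so far: 2)
  Token 3: 'so' -> NEW (unique so far: 3)
  Token 4: 'fish' -> NEW (unique so far: 4)
  Token 5: 'hard' -> NEW (unique so far: 5)
  Token 6: 'an' -> NEW (unique so far: 6)
  Token 7: 'quiet' -> NEW (unique so far: 7)
Unique types: ('an', 'built', 'fish', 'hard', 'quiet', 'so', 'sold')
Vocabulary size: 7

7


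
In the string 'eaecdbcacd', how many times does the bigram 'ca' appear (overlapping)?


Scanning 'eaecdbcacd' for bigram 'ca':
  Position 0: 'ea' -> no
  Position 1: 'ae' -> no
  Position 2: 'ec' -> no
  Position 3: 'cd' -> no
  Position 4: 'db' -> no
  Position 5: 'bc' -> no
  Position 6: 'ca' -> MATCH
  Position 7: 'ac' -> no
  Position 8: 'cd' -> no
Total matches: 1

1


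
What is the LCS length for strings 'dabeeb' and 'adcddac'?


DP table for LCS of 'dabeeb' and 'adcddac':
       a  d  c  d  d  a  c
    0  0  0  0  0  0  0  0
  d 0  0  1  1  1  1  1  1
  a 0  1  1  1  1  1  2  2
  b 0  1  1  1  1  1  2  2
  e 0  1  1  1  1  1  2  2
  e 0  1  1  1  1  1  2  2
  b 0  1  1  1  1  1  2  2
LCS: 'da'
LCS length = 2

2


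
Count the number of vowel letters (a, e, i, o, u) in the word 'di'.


Scanning each character of 'di':
  Position 1: 'd' -> consonant (running count: 0)
  Position 2: 'i' -> vowel (running count: 1)
Total vowels: 1

1


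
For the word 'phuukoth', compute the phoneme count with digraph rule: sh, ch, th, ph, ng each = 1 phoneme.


Parsing 'phuukoth' greedily, digraphs first:
  'ph' -> digraph (1 consonant phoneme) (phonemes so far: 1)
  'u' -> vowel phoneme (phonemes so far: 2)
  'u' -> vowel phoneme (phonemes so far: 3)
  'k' -> consonant phoneme (phonemes so far: 4)
  'o' -> vowel phoneme (phonemes so far: 5)
  'th' -> digraph (1 consonant phoneme) (phonemes so far: 6)
Total phonemes: 6

6


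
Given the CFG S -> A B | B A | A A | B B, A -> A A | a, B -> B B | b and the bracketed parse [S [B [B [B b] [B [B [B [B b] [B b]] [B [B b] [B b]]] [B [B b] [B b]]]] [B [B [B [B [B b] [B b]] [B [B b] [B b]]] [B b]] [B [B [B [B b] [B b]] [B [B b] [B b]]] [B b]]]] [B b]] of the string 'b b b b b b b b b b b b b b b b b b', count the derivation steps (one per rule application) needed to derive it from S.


Every bracketed nonterminal node [X ...] in the tree is produced by exactly one rule application.
Reading the tree off as a leftmost derivation:
  Step 1: S  =>  B B   (applied S -> B B)
  Step 2: B B  =>  B B B   (applied B -> B B)
  Step 3: B B B  =>  B B B B   (applied B -> B B)
  Step 4: B B B B  =>  b B B B   (applied B -> b)
  Step 5: b B B B  =>  b B B B B   (applied B -> B B)
  Step 6: b B B B B  =>  b B B B B B   (applied B -> B B)
  Step 7: b B B B B B  =>  b B B B B B B   (applied B -> B B)
  Step 8: b B B B B B B  =>  b b B B B B B   (applied B -> b)
  Step 9: b b B B B B B  =>  b b b B B B B   (applied B -> b)
  Step 10: b b b B B B B  =>  b b b B B B B B   (applied B -> B B)
  Step 11: b b b B B B B B  =>  b b b b B B B B   (applied B -> b)
  Step 12: b b b b B B B B  =>  b b b b b B B B   (applied B -> b)
  Step 13: b b b b b B B B  =>  b b b b b B B B B   (applied B -> B B)
  Step 14: b b b b b B B B B  =>  b b b b b b B B B   (applied B -> b)
  Step 15: b b b b b b B B B  =>  b b b b b b b B B   (applied B -> b)
  Step 16: b b b b b b b B B  =>  b b b b b b b B B B   (applied B -> B B)
  Step 17: b b b b b b b B B B  =>  b b b b b b b B B B B   (applied B -> B B)
  Step 18: b b b b b b b B B B B  =>  b b b b b b b B B B B B   (applied B -> B B)
  Step 19: b b b b b b b B B B B B  =>  b b b b b b b B B B B B B   (applied B -> B B)
  Step 20: b b b b b b b B B B B B B  =>  b b b b b b b b B B B B B   (applied B -> b)
  Step 21: b b b b b b b b B B B B B  =>  b b b b b b b b b B B B B   (applied B -> b)
  Step 22: b b b b b b b b b B B B B  =>  b b b b b b b b b B B B B B   (applied B -> B B)
  Step 23: b b b b b b b b b B B B B B  =>  b b b b b b b b b b B B B B   (applied B -> b)
  Step 24: b b b b b b b b b b B B B B  =>  b b b b b b b b b b b B B B   (applied B -> b)
  Step 25: b b b b b b b b b b b B B B  =>  b b b b b b b b b b b b B B   (applied B -> b)
  Step 26: b b b b b b b b b b b b B B  =>  b b b b b b b b b b b b B B B   (applied B -> B B)
  Step 27: b b b b b b b b b b b b B B B  =>  b b b b b b b b b b b b B B B B   (applied B -> B B)
  Step 28: b b b b b b b b b b b b B B B B  =>  b b b b b b b b b b b b B B B B B   (applied B -> B B)
  Step 29: b b b b b b b b b b b b B B B B B  =>  b b b b b b b b b b b b b B B B B   (applied B -> b)
  Step 30: b b b b b b b b b b b b b B B B B  =>  b b b b b b b b b b b b b b B B B   (applied B -> b)
  Step 31: b b b b b b b b b b b b b b B B B  =>  b b b b b b b b b b b b b b B B B B   (applied B -> B B)
  Step 32: b b b b b b b b b b b b b b B B B B  =>  b b b b b b b b b b b b b b b B B B   (applied B -> b)
  Step 33: b b b b b b b b b b b b b b b B B B  =>  b b b b b b b b b b b b b b b b B B   (applied B -> b)
  Step 34: b b b b b b b b b b b b b b b b B B  =>  b b b b b b b b b b b b b b b b b B   (applied B -> b)
  Step 35: b b b b b b b b b b b b b b b b b B  =>  b b b b b b b b b b b b b b b b b b   (applied B -> b)
Final yield: b b b b b b b b b b b b b b b b b b
Total rewrite steps: 35

35


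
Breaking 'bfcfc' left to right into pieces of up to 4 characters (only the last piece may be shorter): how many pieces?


'bfcfc' has 5 characters.
Chunking with max size 4:
  Chunk 1: 'bfcf' (positions 0-3)
  Chunk 2: 'c' (positions 4-4)
Total chunks: ceil(5 / 4) = 2

2


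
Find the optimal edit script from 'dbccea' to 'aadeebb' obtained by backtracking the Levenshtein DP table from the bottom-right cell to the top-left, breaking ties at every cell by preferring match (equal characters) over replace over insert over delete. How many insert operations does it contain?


Edit distance = 6. Backtracking from cell (6, 7) with preference match > replace > insert > delete,
then listing the resulting alignment 'dbccea' -> 'aadeebb' left to right:
  Step 1: replace d->a
  Step 2: replace b->a
  Step 3: replace c->d
  Step 4: replace c->e
  Step 5: keep 'e'
  Step 6: insert 'b' [insertion #1]
  Step 7: replace a->b
Total insertions: 1

1


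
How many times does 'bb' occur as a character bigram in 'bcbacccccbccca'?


Scanning 'bcbacccccbccca' for bigram 'bb':
  Position 0: 'bc' -> no
  Position 1: 'cb' -> no
  Position 2: 'ba' -> no
  Position 3: 'ac' -> no
  Position 4: 'cc' -> no
  Position 5: 'cc' -> no
  Position 6: 'cc' -> no
  Position 7: 'cc' -> no
  Position 8: 'cb' -> no
  Position 9: 'bc' -> no
  Position 10: 'cc' -> no
  Position 11: 'cc' -> no
  Position 12: 'ca' -> no
Total matches: 0

0


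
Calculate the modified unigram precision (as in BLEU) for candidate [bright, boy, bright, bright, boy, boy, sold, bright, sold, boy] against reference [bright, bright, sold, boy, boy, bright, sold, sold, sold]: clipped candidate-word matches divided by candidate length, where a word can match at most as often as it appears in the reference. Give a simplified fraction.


Reference word counts: {'boy': 2, 'bright': 3, 'sold': 4}
Checking each candidate word (with clipping):
  'bright' -> in reference (ref count 3, used 1/3) -> match (matches: 1)
  'boy' -> in reference (ref count 2, used 1/2) -> match (matches: 2)
  'bright' -> in reference (ref count 3, used 2/3) -> match (matches: 3)
  'bright' -> in reference (ref count 3, used 3/3) -> match (matches: 4)
  'boy' -> in reference (ref count 2, used 2/2) -> match (matches: 5)
  'boy' -> ref count 2 already used up (2/2) -> clipped, no match (matches: 5)
  'sold' -> in reference (ref count 4, used 1/4) -> match (matches: 6)
  'bright' -> ref count 3 already used up (3/3) -> clipped, no match (matches: 6)
  'sold' -> in reference (ref count 4, used 2/4) -> match (matches: 7)
  'boy' -> ref count 2 already used up (2/2) -> clipped, no match (matches: 7)
Clipped matches: 7, Candidate length: 10
Precision = 7/10

7/10


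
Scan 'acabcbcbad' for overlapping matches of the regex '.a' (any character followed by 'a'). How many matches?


Pattern: .a means any character followed by 'a'.
Scanning 'acabcbcbad' position-by-position:
  Pos 0: window 'ac' -> no
  Pos 1: window 'ca' -> MATCH
  Pos 2: window 'ab' -> no
  Pos 3: window 'bc' -> no
  Pos 4: window 'cb' -> no
  Pos 5: window 'bc' -> no
  Pos 6: window 'cb' -> no
  Pos 7: window 'ba' -> MATCH
  Pos 8: window 'ad' -> no
  Pos 9: window 'd' -> no
Total matches: 2

2


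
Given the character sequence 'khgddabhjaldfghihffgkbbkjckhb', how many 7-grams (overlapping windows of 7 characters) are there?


String 'khgddabhjaldfghihffgkbbkjckhb' has length L = 29.
Number of overlapping n-grams = L - n + 1
Substituting: 29 - 7 + 1 = 23

23


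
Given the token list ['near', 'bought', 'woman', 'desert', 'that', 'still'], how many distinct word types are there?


Listing all tokens and tracking unique types:
  Token 1: 'near' -> NEW (unique so far: 1)
  Token 2: 'bought' -> NEW (unique so far: 2)
  Token 3: 'woman' -> NEW (unique so far: 3)
  Token 4: 'desert' -> NEW (unique so far: 4)
  Token 5: 'that' -> NEW (unique so far: 5)
  Token 6: 'still' -> NEW (unique so far: 6)
Unique types: ('bought', 'desert', 'near', 'still', 'that', 'woman')
Vocabulary size: 6

6


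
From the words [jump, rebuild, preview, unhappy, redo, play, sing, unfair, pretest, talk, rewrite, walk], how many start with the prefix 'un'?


Checking each word for prefix 'un':
  'jump' -> no (count: 0)
  'rebuild' -> no (count: 0)
  'preview' -> no (count: 0)
  'unhappy' -> YES, starts with 'un' (count: 1)
  'redo' -> no (count: 1)
  'play' -> no (count: 1)
  'sing' -> no (count: 1)
  'unfair' -> YES, starts with 'un' (count: 2)
  'pretest' -> no (count: 2)
  'talk' -> no (count: 2)
  'rewrite' -> no (count: 2)
  'walk' -> no (count: 2)
Total with prefix 'un': 2

2


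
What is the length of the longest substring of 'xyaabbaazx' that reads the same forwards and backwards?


Scanning 'xyaabbaazx' for palindromic substrings.
Substring at positions 2-7: 'aabbaa'.
Check: reverse('aabbaa') = 'aabbaa' -> palindrome confirmed.
Neighbouring characters ('y' / 'z') break symmetry, so it cannot extend further.
No longer palindromic substring exists; longest length = 6

6


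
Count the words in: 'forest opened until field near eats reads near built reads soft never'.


Counting words by splitting on spaces:
  Word 1: 'forest'
  Word 2: 'opened'
  Word 3: 'until'
  Word 4: 'field'
  Word 5: 'near'
  Word 6: 'eats'
  Word 7: 'reads'
  Word 8: 'near'
  Word 9: 'built'
  Word 10: 'reads'
  Word 11: 'soft'
  Word 12: 'never'
Total words: 12

12


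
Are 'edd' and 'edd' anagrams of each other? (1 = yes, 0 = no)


Sort characters of 'edd': 'dde'
Sort characters of 'edd': 'dde'
Sorted forms match -> they ARE anagrams
Result: 1

1


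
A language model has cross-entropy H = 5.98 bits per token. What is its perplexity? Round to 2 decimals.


Perplexity formula: PP = 2^H
H = 5.98
PP = 2^5.98
Decompose: 2^5.98 = 2^5 * 2^0.98
2^5 = 32, 2^0.98 ~ 1.9724654
PP ~ 32 * 1.9724654 = 63.1188928
Rounded to 2 decimals: 63.12

63.12


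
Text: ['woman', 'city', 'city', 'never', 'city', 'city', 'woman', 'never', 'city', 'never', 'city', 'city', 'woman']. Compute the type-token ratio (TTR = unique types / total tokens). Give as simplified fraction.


Tokens: 13
Unique types: ('city', 'never', 'woman') = 3
TTR = 3/13
Already in lowest terms.

3/13


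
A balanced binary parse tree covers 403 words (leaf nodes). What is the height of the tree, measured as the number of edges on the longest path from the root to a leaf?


In a balanced binary tree with n leaves the deepest leaf is ceil(log2(n)) edges below the root.
log2(403) = 8.6546
ceil(8.6546) = 9
height (edges) = 9

9


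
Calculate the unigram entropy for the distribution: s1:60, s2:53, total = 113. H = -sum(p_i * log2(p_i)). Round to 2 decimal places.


Computing entropy H = -sum(p_i * log2(p_i)):
  s1: p = 60/113 = 0.5310, -p*log2(p) = 0.4849
  s2: p = 53/113 = 0.4690, -p*log2(p) = 0.5123
H = sum of terms = 0.9972
Rounded to 2 decimals: 1.00

1.00


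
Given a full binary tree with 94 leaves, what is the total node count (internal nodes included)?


Leaf nodes (terminals): 94
Internal nodes = n - 1 = 94 - 1 = 93
Total = leaves + internal = 94 + 93 = 187

187


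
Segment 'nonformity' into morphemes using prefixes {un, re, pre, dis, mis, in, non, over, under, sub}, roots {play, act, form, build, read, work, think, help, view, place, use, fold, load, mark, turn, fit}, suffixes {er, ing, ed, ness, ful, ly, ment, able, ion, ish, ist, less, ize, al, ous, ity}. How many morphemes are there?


Segmenting 'nonformity' against the inventory:
  'non' -> prefix (morpheme 1)
  'form' -> root (morpheme 2)
  'ity' -> suffix (morpheme 3)
Total morphemes: 3

3


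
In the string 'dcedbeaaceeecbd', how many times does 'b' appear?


Scanning 'dcedbeaaceeecbd' for 'b':
  Position 4: 'b' -> MATCH (count: 1)
  Position 13: 'b' -> MATCH (count: 2)
Total occurrences of 'b': 2

2


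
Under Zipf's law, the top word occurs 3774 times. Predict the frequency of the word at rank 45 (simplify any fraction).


Zipf's law: freq(rank) = f1 / rank
f1 = 3774, rank = 45
freq = 3774 / 45
GCD(3774, 45) = 3
Simplified: 1258/15

1258/15


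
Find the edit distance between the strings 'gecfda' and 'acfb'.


Building DP table for s1='gecfda' (len 6) and s2='acfb' (len 4):
       a  c  f  b
    0  1  2  3  4
  g 1  1  2  3  4
  e 2  2  2  3  4
  c 3  3  2  3  4
  f 4  4  3  2  3
  d 5  5  4  3  3
  a 6  5  5  4  4
Edit distance = dp[6][4] = 4

4


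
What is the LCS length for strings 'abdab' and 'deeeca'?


DP table for LCS of 'abdab' and 'deeeca':
       d  e  e  e  c  a
    0  0  0  0  0  0  0
  a 0  0  0  0  0  0  1
  b 0  0  0  0  0  0  1
  d 0  1  1  1  1  1  1
  a 0  1  1  1  1  1  2
  b 0  1  1  1  1  1  2
LCS: 'da'
LCS length = 2

2


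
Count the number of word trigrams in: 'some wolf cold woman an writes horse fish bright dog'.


Word trigrams from [10] words:
  Trigram 1: (some wolf cold)
  Trigram 2: (wolf cold woman)
  Trigram 3: (cold woman an)
  Trigram 4: (woman an writes)
  Trigram 5: (an writes horse)
  Trigram 6: (writes horse fish)
  Trigram 7: (horse fish bright)
  Trigram 8: (fish bright dog)
Total word trigrams: 10 - 2 = 8

8


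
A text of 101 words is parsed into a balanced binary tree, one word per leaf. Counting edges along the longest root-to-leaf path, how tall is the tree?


In a balanced binary tree with n leaves the deepest leaf is ceil(log2(n)) edges below the root.
log2(101) = 6.6582
ceil(6.6582) = 7
height (edges) = 7

7


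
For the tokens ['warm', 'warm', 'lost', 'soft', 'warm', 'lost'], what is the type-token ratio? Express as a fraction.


Tokens: 6
Unique types: ('lost', 'soft', 'warm') = 3
TTR = 3/6
Simplify: divide both by 3 -> 1/2
TTR = 1/2

1/2


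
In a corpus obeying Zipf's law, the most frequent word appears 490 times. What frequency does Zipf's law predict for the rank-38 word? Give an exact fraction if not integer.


Zipf's law: freq(rank) = f1 / rank
f1 = 490, rank = 38
freq = 490 / 38
GCD(490, 38) = 2
Simplified: 245/19

245/19


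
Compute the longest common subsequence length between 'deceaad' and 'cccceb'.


DP table for LCS of 'deceaad' and 'cccceb':
       c  c  c  c  e  b
    0  0  0  0  0  0  0
  d 0  0  0  0  0  0  0
  e 0  0  0  0  0  1  1
  c 0  1  1  1  1  1  1
  e 0  1  1  1  1  2  2
  a 0  1  1  1  1  2  2
  a 0  1  1  1  1  2  2
  d 0  1  1  1  1  2  2
LCS: 'ce'
LCS length = 2

2
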